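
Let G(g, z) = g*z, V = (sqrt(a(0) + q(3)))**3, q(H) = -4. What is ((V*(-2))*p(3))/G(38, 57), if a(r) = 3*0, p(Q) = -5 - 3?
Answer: -64*I/1083 ≈ -0.059095*I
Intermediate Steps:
p(Q) = -8
a(r) = 0
V = -8*I (V = (sqrt(0 - 4))**3 = (sqrt(-4))**3 = (2*I)**3 = -8*I ≈ -8.0*I)
((V*(-2))*p(3))/G(38, 57) = ((-8*I*(-2))*(-8))/((38*57)) = ((16*I)*(-8))/2166 = -128*I*(1/2166) = -64*I/1083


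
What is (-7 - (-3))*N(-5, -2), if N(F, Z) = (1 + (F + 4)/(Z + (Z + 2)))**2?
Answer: -9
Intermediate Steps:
N(F, Z) = (1 + (4 + F)/(2 + 2*Z))**2 (N(F, Z) = (1 + (4 + F)/(Z + (2 + Z)))**2 = (1 + (4 + F)/(2 + 2*Z))**2)
(-7 - (-3))*N(-5, -2) = (-7 - (-3))*((6 - 5 + 2*(-2))**2/(4*(1 - 2)**2)) = (-7 - 1*(-3))*((1/4)*(6 - 5 - 4)**2/(-1)**2) = (-7 + 3)*((1/4)*1*(-3)**2) = -9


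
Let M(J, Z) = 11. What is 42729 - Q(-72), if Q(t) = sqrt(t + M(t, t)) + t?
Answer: 42801 - I*sqrt(61) ≈ 42801.0 - 7.8102*I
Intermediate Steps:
Q(t) = t + sqrt(11 + t) (Q(t) = sqrt(t + 11) + t = sqrt(11 + t) + t = t + sqrt(11 + t))
42729 - Q(-72) = 42729 - (-72 + sqrt(11 - 72)) = 42729 - (-72 + sqrt(-61)) = 42729 - (-72 + I*sqrt(61)) = 42729 + (72 - I*sqrt(61)) = 42801 - I*sqrt(61)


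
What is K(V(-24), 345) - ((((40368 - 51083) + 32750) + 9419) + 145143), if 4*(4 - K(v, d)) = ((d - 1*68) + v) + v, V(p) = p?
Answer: -706601/4 ≈ -1.7665e+5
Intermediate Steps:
K(v, d) = 21 - v/2 - d/4 (K(v, d) = 4 - (((d - 1*68) + v) + v)/4 = 4 - (((d - 68) + v) + v)/4 = 4 - (((-68 + d) + v) + v)/4 = 4 - ((-68 + d + v) + v)/4 = 4 - (-68 + d + 2*v)/4 = 4 + (17 - v/2 - d/4) = 21 - v/2 - d/4)
K(V(-24), 345) - ((((40368 - 51083) + 32750) + 9419) + 145143) = (21 - ½*(-24) - ¼*345) - ((((40368 - 51083) + 32750) + 9419) + 145143) = (21 + 12 - 345/4) - (((-10715 + 32750) + 9419) + 145143) = -213/4 - ((22035 + 9419) + 145143) = -213/4 - (31454 + 145143) = -213/4 - 1*176597 = -213/4 - 176597 = -706601/4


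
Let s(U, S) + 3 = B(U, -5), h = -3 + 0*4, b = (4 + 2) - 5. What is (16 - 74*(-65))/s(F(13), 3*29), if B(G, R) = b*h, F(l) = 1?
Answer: -2413/3 ≈ -804.33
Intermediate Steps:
b = 1 (b = 6 - 5 = 1)
h = -3 (h = -3 + 0 = -3)
B(G, R) = -3 (B(G, R) = 1*(-3) = -3)
s(U, S) = -6 (s(U, S) = -3 - 3 = -6)
(16 - 74*(-65))/s(F(13), 3*29) = (16 - 74*(-65))/(-6) = (16 + 4810)*(-⅙) = 4826*(-⅙) = -2413/3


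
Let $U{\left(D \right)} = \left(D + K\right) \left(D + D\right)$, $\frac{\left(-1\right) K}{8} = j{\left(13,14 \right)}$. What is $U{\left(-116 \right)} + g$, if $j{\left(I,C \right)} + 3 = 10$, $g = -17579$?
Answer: $22325$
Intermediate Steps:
$j{\left(I,C \right)} = 7$ ($j{\left(I,C \right)} = -3 + 10 = 7$)
$K = -56$ ($K = \left(-8\right) 7 = -56$)
$U{\left(D \right)} = 2 D \left(-56 + D\right)$ ($U{\left(D \right)} = \left(D - 56\right) \left(D + D\right) = \left(-56 + D\right) 2 D = 2 D \left(-56 + D\right)$)
$U{\left(-116 \right)} + g = 2 \left(-116\right) \left(-56 - 116\right) - 17579 = 2 \left(-116\right) \left(-172\right) - 17579 = 39904 - 17579 = 22325$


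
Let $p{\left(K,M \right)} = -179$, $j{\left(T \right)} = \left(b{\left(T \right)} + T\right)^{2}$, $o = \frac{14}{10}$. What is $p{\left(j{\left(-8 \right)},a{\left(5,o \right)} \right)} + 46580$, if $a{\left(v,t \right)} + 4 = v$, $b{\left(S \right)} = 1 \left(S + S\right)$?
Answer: $46401$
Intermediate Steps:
$o = \frac{7}{5}$ ($o = 14 \cdot \frac{1}{10} = \frac{7}{5} \approx 1.4$)
$b{\left(S \right)} = 2 S$ ($b{\left(S \right)} = 1 \cdot 2 S = 2 S$)
$a{\left(v,t \right)} = -4 + v$
$j{\left(T \right)} = 9 T^{2}$ ($j{\left(T \right)} = \left(2 T + T\right)^{2} = \left(3 T\right)^{2} = 9 T^{2}$)
$p{\left(j{\left(-8 \right)},a{\left(5,o \right)} \right)} + 46580 = -179 + 46580 = 46401$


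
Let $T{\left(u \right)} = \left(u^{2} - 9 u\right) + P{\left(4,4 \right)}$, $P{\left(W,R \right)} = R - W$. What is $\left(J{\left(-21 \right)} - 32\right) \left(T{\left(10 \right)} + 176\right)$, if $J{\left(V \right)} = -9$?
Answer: $-7626$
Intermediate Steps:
$T{\left(u \right)} = u^{2} - 9 u$ ($T{\left(u \right)} = \left(u^{2} - 9 u\right) + \left(4 - 4\right) = \left(u^{2} - 9 u\right) + 0 = u^{2} - 9 u$)
$\left(J{\left(-21 \right)} - 32\right) \left(T{\left(10 \right)} + 176\right) = \left(-9 - 32\right) \left(10 \left(-9 + 10\right) + 176\right) = - 41 \left(10 \cdot 1 + 176\right) = - 41 \left(10 + 176\right) = \left(-41\right) 186 = -7626$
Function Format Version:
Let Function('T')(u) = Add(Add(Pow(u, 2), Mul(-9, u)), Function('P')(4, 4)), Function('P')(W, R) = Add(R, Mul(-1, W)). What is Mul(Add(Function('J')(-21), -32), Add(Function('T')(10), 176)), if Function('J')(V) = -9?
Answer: -7626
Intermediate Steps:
Function('T')(u) = Add(Pow(u, 2), Mul(-9, u)) (Function('T')(u) = Add(Add(Pow(u, 2), Mul(-9, u)), Add(4, Mul(-1, 4))) = Add(Add(Pow(u, 2), Mul(-9, u)), Add(4, -4)) = Add(Add(Pow(u, 2), Mul(-9, u)), 0) = Add(Pow(u, 2), Mul(-9, u)))
Mul(Add(Function('J')(-21), -32), Add(Function('T')(10), 176)) = Mul(Add(-9, -32), Add(Mul(10, Add(-9, 10)), 176)) = Mul(-41, Add(Mul(10, 1), 176)) = Mul(-41, Add(10, 176)) = Mul(-41, 186) = -7626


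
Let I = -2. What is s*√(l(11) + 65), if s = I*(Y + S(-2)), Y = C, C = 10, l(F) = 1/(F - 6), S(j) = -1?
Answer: -18*√1630/5 ≈ -145.34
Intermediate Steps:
l(F) = 1/(-6 + F)
Y = 10
s = -18 (s = -2*(10 - 1) = -2*9 = -18)
s*√(l(11) + 65) = -18*√(1/(-6 + 11) + 65) = -18*√(1/5 + 65) = -18*√(⅕ + 65) = -18*√1630/5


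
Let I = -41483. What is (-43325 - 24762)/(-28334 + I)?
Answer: 68087/69817 ≈ 0.97522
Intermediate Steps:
(-43325 - 24762)/(-28334 + I) = (-43325 - 24762)/(-28334 - 41483) = -68087/(-69817) = -68087*(-1/69817) = 68087/69817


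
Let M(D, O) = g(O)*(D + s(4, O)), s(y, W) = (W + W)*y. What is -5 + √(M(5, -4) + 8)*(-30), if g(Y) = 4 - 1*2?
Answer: -5 - 30*I*√46 ≈ -5.0 - 203.47*I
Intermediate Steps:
s(y, W) = 2*W*y (s(y, W) = (2*W)*y = 2*W*y)
g(Y) = 2 (g(Y) = 4 - 2 = 2)
M(D, O) = 2*D + 16*O (M(D, O) = 2*(D + 2*O*4) = 2*(D + 8*O) = 2*D + 16*O)
-5 + √(M(5, -4) + 8)*(-30) = -5 + √((2*5 + 16*(-4)) + 8)*(-30) = -5 + √((10 - 64) + 8)*(-30) = -5 + √(-54 + 8)*(-30) = -5 + √(-46)*(-30) = -5 + (I*√46)*(-30) = -5 - 30*I*√46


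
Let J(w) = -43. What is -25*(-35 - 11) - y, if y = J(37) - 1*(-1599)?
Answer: -406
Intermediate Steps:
y = 1556 (y = -43 - 1*(-1599) = -43 + 1599 = 1556)
-25*(-35 - 11) - y = -25*(-35 - 11) - 1*1556 = -25*(-46) - 1556 = 1150 - 1556 = -406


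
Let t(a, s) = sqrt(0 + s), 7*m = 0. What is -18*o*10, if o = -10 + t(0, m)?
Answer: 1800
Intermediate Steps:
m = 0 (m = (1/7)*0 = 0)
t(a, s) = sqrt(s)
o = -10 (o = -10 + sqrt(0) = -10 + 0 = -10)
-18*o*10 = -18*(-10)*10 = 180*10 = 1800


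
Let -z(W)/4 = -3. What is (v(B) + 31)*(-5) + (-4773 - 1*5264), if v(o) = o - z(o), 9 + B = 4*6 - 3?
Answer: -10192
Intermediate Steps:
z(W) = 12 (z(W) = -4*(-3) = 12)
B = 12 (B = -9 + (4*6 - 3) = -9 + (24 - 3) = -9 + 21 = 12)
v(o) = -12 + o (v(o) = o - 1*12 = o - 12 = -12 + o)
(v(B) + 31)*(-5) + (-4773 - 1*5264) = ((-12 + 12) + 31)*(-5) + (-4773 - 1*5264) = (0 + 31)*(-5) + (-4773 - 5264) = 31*(-5) - 10037 = -155 - 10037 = -10192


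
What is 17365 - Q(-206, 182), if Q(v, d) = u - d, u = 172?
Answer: 17375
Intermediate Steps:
Q(v, d) = 172 - d
17365 - Q(-206, 182) = 17365 - (172 - 1*182) = 17365 - (172 - 182) = 17365 - 1*(-10) = 17365 + 10 = 17375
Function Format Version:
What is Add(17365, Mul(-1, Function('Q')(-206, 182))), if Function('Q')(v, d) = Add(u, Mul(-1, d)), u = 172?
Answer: 17375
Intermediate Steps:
Function('Q')(v, d) = Add(172, Mul(-1, d))
Add(17365, Mul(-1, Function('Q')(-206, 182))) = Add(17365, Mul(-1, Add(172, Mul(-1, 182)))) = Add(17365, Mul(-1, Add(172, -182))) = Add(17365, Mul(-1, -10)) = Add(17365, 10) = 17375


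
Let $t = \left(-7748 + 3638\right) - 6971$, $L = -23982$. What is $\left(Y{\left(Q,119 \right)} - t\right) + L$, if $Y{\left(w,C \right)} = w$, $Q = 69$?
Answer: $-12832$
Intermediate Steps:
$t = -11081$ ($t = -4110 - 6971 = -11081$)
$\left(Y{\left(Q,119 \right)} - t\right) + L = \left(69 - -11081\right) - 23982 = \left(69 + 11081\right) - 23982 = 11150 - 23982 = -12832$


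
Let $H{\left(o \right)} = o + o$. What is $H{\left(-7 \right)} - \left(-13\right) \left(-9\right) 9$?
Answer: $-1067$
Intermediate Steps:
$H{\left(o \right)} = 2 o$
$H{\left(-7 \right)} - \left(-13\right) \left(-9\right) 9 = 2 \left(-7\right) - \left(-13\right) \left(-9\right) 9 = -14 - 117 \cdot 9 = -14 - 1053 = -1067$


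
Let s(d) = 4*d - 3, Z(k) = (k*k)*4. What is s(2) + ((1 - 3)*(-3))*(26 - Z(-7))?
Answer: -1015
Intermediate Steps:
Z(k) = 4*k**2 (Z(k) = k**2*4 = 4*k**2)
s(d) = -3 + 4*d
s(2) + ((1 - 3)*(-3))*(26 - Z(-7)) = (-3 + 4*2) + ((1 - 3)*(-3))*(26 - 4*(-7)**2) = (-3 + 8) + (-2*(-3))*(26 - 4*49) = 5 + 6*(26 - 1*196) = 5 + 6*(26 - 196) = 5 + 6*(-170) = 5 - 1020 = -1015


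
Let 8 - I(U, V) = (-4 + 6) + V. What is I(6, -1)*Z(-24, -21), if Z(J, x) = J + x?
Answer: -315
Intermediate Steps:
I(U, V) = 6 - V (I(U, V) = 8 - ((-4 + 6) + V) = 8 - (2 + V) = 8 + (-2 - V) = 6 - V)
I(6, -1)*Z(-24, -21) = (6 - 1*(-1))*(-24 - 21) = (6 + 1)*(-45) = 7*(-45) = -315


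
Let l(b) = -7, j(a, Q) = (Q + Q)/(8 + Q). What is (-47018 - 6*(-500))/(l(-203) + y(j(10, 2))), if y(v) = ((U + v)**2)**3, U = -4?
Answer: -687781250/33902849 ≈ -20.287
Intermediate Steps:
j(a, Q) = 2*Q/(8 + Q) (j(a, Q) = (2*Q)/(8 + Q) = 2*Q/(8 + Q))
y(v) = (-4 + v)**6 (y(v) = ((-4 + v)**2)**3 = (-4 + v)**6)
(-47018 - 6*(-500))/(l(-203) + y(j(10, 2))) = (-47018 - 6*(-500))/(-7 + (-4 + 2*2/(8 + 2))**6) = (-47018 + 3000)/(-7 + (-4 + 2*2/10)**6) = -44018/(-7 + (-4 + 2*2*(1/10))**6) = -44018/(-7 + (-4 + 2/5)**6) = -44018/(-7 + (-18/5)**6) = -44018/(-7 + 34012224/15625) = -44018/33902849/15625 = -44018*15625/33902849 = -687781250/33902849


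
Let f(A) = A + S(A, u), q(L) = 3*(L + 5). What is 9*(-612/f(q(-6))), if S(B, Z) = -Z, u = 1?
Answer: 1377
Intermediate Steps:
q(L) = 15 + 3*L (q(L) = 3*(5 + L) = 15 + 3*L)
f(A) = -1 + A (f(A) = A - 1*1 = A - 1 = -1 + A)
9*(-612/f(q(-6))) = 9*(-612/(-1 + (15 + 3*(-6)))) = 9*(-612/(-1 + (15 - 18))) = 9*(-612/(-1 - 3)) = 9*(-612/(-4)) = 9*(-612*(-¼)) = 9*153 = 1377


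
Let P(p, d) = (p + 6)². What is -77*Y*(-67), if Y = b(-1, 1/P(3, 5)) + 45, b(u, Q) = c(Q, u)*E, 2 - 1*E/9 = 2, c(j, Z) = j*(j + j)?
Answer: 232155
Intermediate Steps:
P(p, d) = (6 + p)²
c(j, Z) = 2*j² (c(j, Z) = j*(2*j) = 2*j²)
E = 0 (E = 18 - 9*2 = 18 - 18 = 0)
b(u, Q) = 0 (b(u, Q) = (2*Q²)*0 = 0)
Y = 45 (Y = 0 + 45 = 45)
-77*Y*(-67) = -77*45*(-67) = -3465*(-67) = 232155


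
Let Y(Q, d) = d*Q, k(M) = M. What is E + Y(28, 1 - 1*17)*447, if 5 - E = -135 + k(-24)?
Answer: -200092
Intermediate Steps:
E = 164 (E = 5 - (-135 - 24) = 5 - 1*(-159) = 5 + 159 = 164)
Y(Q, d) = Q*d
E + Y(28, 1 - 1*17)*447 = 164 + (28*(1 - 1*17))*447 = 164 + (28*(1 - 17))*447 = 164 + (28*(-16))*447 = 164 - 448*447 = 164 - 200256 = -200092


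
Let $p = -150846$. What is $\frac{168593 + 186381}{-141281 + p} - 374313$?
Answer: $- \frac{109347288725}{292127} \approx -3.7431 \cdot 10^{5}$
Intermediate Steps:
$\frac{168593 + 186381}{-141281 + p} - 374313 = \frac{168593 + 186381}{-141281 - 150846} - 374313 = \frac{354974}{-292127} - 374313 = 354974 \left(- \frac{1}{292127}\right) - 374313 = - \frac{354974}{292127} - 374313 = - \frac{109347288725}{292127}$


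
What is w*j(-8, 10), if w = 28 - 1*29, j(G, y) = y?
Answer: -10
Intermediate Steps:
w = -1 (w = 28 - 29 = -1)
w*j(-8, 10) = -1*10 = -10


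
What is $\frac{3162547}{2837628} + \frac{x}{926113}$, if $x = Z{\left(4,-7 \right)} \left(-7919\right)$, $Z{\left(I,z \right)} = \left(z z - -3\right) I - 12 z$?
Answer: $- \frac{3632707540733}{2627964179964} \approx -1.3823$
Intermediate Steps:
$Z{\left(I,z \right)} = - 12 z + I \left(3 + z^{2}\right)$ ($Z{\left(I,z \right)} = \left(z^{2} + 3\right) I - 12 z = \left(3 + z^{2}\right) I - 12 z = I \left(3 + z^{2}\right) - 12 z = - 12 z + I \left(3 + z^{2}\right)$)
$x = -2312348$ ($x = \left(\left(-12\right) \left(-7\right) + 3 \cdot 4 + 4 \left(-7\right)^{2}\right) \left(-7919\right) = \left(84 + 12 + 4 \cdot 49\right) \left(-7919\right) = \left(84 + 12 + 196\right) \left(-7919\right) = 292 \left(-7919\right) = -2312348$)
$\frac{3162547}{2837628} + \frac{x}{926113} = \frac{3162547}{2837628} - \frac{2312348}{926113} = - \frac{3632707540733}{2627964179964}$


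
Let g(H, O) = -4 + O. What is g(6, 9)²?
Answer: 25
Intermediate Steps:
g(6, 9)² = (-4 + 9)² = 5² = 25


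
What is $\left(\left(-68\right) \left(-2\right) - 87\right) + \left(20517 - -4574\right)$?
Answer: $25140$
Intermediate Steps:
$\left(\left(-68\right) \left(-2\right) - 87\right) + \left(20517 - -4574\right) = \left(136 - 87\right) + \left(20517 + 4574\right) = 49 + 25091 = 25140$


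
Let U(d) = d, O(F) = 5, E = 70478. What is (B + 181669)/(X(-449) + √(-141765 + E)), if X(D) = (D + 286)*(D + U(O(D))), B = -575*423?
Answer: -4454930832/5237777671 + 61556*I*√71287/5237777671 ≈ -0.85054 + 0.0031378*I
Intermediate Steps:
B = -243225
X(D) = (5 + D)*(286 + D) (X(D) = (D + 286)*(D + 5) = (286 + D)*(5 + D) = (5 + D)*(286 + D))
(B + 181669)/(X(-449) + √(-141765 + E)) = (-243225 + 181669)/((1430 + (-449)² + 291*(-449)) + √(-141765 + 70478)) = -61556/((1430 + 201601 - 130659) + √(-71287)) = -61556/(72372 + I*√71287)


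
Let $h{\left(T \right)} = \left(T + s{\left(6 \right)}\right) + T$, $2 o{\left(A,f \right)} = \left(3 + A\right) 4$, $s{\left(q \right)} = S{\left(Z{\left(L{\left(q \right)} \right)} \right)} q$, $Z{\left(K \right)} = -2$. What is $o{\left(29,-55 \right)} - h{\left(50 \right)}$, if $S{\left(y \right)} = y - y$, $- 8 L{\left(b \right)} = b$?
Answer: $-36$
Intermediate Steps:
$L{\left(b \right)} = - \frac{b}{8}$
$S{\left(y \right)} = 0$
$s{\left(q \right)} = 0$ ($s{\left(q \right)} = 0 q = 0$)
$o{\left(A,f \right)} = 6 + 2 A$ ($o{\left(A,f \right)} = \frac{\left(3 + A\right) 4}{2} = \frac{12 + 4 A}{2} = 6 + 2 A$)
$h{\left(T \right)} = 2 T$ ($h{\left(T \right)} = \left(T + 0\right) + T = T + T = 2 T$)
$o{\left(29,-55 \right)} - h{\left(50 \right)} = \left(6 + 2 \cdot 29\right) - 2 \cdot 50 = \left(6 + 58\right) - 100 = 64 - 100 = -36$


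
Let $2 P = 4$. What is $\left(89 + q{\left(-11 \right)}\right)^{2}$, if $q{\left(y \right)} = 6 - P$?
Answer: $8649$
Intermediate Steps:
$P = 2$ ($P = \frac{1}{2} \cdot 4 = 2$)
$q{\left(y \right)} = 4$ ($q{\left(y \right)} = 6 - 2 = 4$)
$\left(89 + q{\left(-11 \right)}\right)^{2} = \left(89 + 4\right)^{2} = 93^{2} = 8649$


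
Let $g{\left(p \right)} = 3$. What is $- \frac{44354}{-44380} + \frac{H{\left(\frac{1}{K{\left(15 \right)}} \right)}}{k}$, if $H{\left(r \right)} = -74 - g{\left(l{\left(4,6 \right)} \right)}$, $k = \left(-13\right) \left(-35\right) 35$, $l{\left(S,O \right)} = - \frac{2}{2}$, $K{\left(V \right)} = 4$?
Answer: $\frac{204933}{206050} \approx 0.99458$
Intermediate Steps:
$l{\left(S,O \right)} = -1$ ($l{\left(S,O \right)} = \left(-2\right) \frac{1}{2} = -1$)
$k = 15925$ ($k = 455 \cdot 35 = 15925$)
$H{\left(r \right)} = -77$ ($H{\left(r \right)} = -74 - 3 = -77$)
$- \frac{44354}{-44380} + \frac{H{\left(\frac{1}{K{\left(15 \right)}} \right)}}{k} = - \frac{44354}{-44380} - \frac{77}{15925} = \left(-44354\right) \left(- \frac{1}{44380}\right) - \frac{11}{2275} = \frac{22177}{22190} - \frac{11}{2275} = \frac{204933}{206050}$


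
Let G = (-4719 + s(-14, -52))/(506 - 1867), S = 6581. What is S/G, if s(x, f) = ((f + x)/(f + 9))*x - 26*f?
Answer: 385139863/145705 ≈ 2643.3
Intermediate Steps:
s(x, f) = -26*f + x*(f + x)/(9 + f) (s(x, f) = ((f + x)/(9 + f))*x - 26*f = x*(f + x)/(9 + f) - 26*f = -26*f + x*(f + x)/(9 + f))
G = 145705/58523 (G = (-4719 + ((-14)² - 234*(-52) - 26*(-52)² - 52*(-14))/(9 - 52))/(506 - 1867) = (-4719 + (196 + 12168 - 26*2704 + 728)/(-43))/(-1361) = (-4719 - (196 + 12168 - 70304 + 728)/43)*(-1/1361) = (-4719 - 1/43*(-57212))*(-1/1361) = (-4719 + 57212/43)*(-1/1361) = -145705/43*(-1/1361) = 145705/58523 ≈ 2.4897)
S/G = 6581/(145705/58523) = 6581*(58523/145705) = 385139863/145705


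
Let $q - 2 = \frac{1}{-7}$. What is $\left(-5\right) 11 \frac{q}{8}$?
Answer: $- \frac{715}{56} \approx -12.768$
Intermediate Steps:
$q = \frac{13}{7}$ ($q = 2 + \frac{1}{-7} = 2 - \frac{1}{7} = \frac{13}{7} \approx 1.8571$)
$\left(-5\right) 11 \frac{q}{8} = \left(-5\right) 11 \frac{13}{7 \cdot 8} = - 55 \cdot \frac{13}{7} \cdot \frac{1}{8} = \left(-55\right) \frac{13}{56} = - \frac{715}{56}$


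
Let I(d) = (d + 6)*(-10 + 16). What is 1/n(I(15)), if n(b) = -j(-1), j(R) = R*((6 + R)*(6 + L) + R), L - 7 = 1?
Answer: 1/69 ≈ 0.014493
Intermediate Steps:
L = 8 (L = 7 + 1 = 8)
j(R) = R*(84 + 15*R) (j(R) = R*((6 + R)*(6 + 8) + R) = R*((6 + R)*14 + R) = R*((84 + 14*R) + R) = R*(84 + 15*R))
I(d) = 36 + 6*d (I(d) = (6 + d)*6 = 36 + 6*d)
n(b) = 69 (n(b) = -3*(-1)*(28 + 5*(-1)) = -3*(-1)*(28 - 5) = -3*(-1)*23 = -1*(-69) = 69)
1/n(I(15)) = 1/69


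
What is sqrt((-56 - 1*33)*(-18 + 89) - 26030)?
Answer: I*sqrt(32349) ≈ 179.86*I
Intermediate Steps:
sqrt((-56 - 1*33)*(-18 + 89) - 26030) = sqrt((-56 - 33)*71 - 26030) = sqrt(-89*71 - 26030) = sqrt(-6319 - 26030) = sqrt(-32349) = I*sqrt(32349)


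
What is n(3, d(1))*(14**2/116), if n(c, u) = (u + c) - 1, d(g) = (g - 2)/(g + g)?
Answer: 147/58 ≈ 2.5345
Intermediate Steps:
d(g) = (-2 + g)/(2*g) (d(g) = (-2 + g)/((2*g)) = (-2 + g)*(1/(2*g)) = (-2 + g)/(2*g))
n(c, u) = -1 + c + u (n(c, u) = (c + u) - 1 = -1 + c + u)
n(3, d(1))*(14**2/116) = (-1 + 3 + (1/2)*(-2 + 1)/1)*(14**2/116) = (-1 + 3 + (1/2)*1*(-1))*(196*(1/116)) = (-1 + 3 - 1/2)*(49/29) = (3/2)*(49/29) = 147/58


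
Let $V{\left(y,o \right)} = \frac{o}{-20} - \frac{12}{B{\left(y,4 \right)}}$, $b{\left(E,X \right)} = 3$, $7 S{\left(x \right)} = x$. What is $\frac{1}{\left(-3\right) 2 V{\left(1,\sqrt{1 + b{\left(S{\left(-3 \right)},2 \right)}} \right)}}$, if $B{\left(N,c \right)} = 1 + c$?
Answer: $\frac{1}{15} \approx 0.066667$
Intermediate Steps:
$S{\left(x \right)} = \frac{x}{7}$
$V{\left(y,o \right)} = - \frac{12}{5} - \frac{o}{20}$ ($V{\left(y,o \right)} = \frac{o}{-20} - \frac{12}{1 + 4} = o \left(- \frac{1}{20}\right) - \frac{12}{5} = - \frac{o}{20} - \frac{12}{5} = - \frac{12}{5} - \frac{o}{20}$)
$\frac{1}{\left(-3\right) 2 V{\left(1,\sqrt{1 + b{\left(S{\left(-3 \right)},2 \right)}} \right)}} = \frac{1}{\left(-3\right) 2 \left(- \frac{12}{5} - \frac{\sqrt{1 + 3}}{20}\right)} = \frac{1}{\left(-6\right) \left(- \frac{12}{5} - \frac{\sqrt{4}}{20}\right)} = \frac{1}{\left(-6\right) \left(- \frac{12}{5} - \frac{1}{10}\right)} = \frac{1}{\left(-6\right) \left(- \frac{5}{2}\right)} = \frac{1}{15}$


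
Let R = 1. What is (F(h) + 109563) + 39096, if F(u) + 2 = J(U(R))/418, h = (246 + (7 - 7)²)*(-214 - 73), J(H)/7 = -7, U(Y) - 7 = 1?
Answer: 62138577/418 ≈ 1.4866e+5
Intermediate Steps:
U(Y) = 8 (U(Y) = 7 + 1 = 8)
J(H) = -49 (J(H) = 7*(-7) = -49)
h = -70602 (h = (246 + 0²)*(-287) = (246 + 0)*(-287) = 246*(-287) = -70602)
F(u) = -885/418 (F(u) = -2 - 49/418 = -885/418)
(F(h) + 109563) + 39096 = (-885/418 + 109563) + 39096 = 45796449/418 + 39096 = 62138577/418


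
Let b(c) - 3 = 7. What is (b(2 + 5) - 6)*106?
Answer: 424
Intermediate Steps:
b(c) = 10 (b(c) = 3 + 7 = 10)
(b(2 + 5) - 6)*106 = (10 - 6)*106 = 4*106 = 424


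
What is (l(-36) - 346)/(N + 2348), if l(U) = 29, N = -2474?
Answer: 317/126 ≈ 2.5159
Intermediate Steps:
(l(-36) - 346)/(N + 2348) = (29 - 346)/(-2474 + 2348) = -317/(-126) = -317*(-1/126) = 317/126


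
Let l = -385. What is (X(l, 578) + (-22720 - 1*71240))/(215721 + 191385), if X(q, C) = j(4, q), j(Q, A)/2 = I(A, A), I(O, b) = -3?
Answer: -15661/67851 ≈ -0.23081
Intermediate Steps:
j(Q, A) = -6 (j(Q, A) = 2*(-3) = -6)
X(q, C) = -6
(X(l, 578) + (-22720 - 1*71240))/(215721 + 191385) = (-6 + (-22720 - 1*71240))/(215721 + 191385) = (-6 + (-22720 - 71240))/407106 = (-6 - 93960)*(1/407106) = -93966*1/407106 = -15661/67851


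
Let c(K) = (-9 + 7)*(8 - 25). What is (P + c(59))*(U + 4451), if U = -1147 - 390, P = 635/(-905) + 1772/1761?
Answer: 31862489006/318741 ≈ 99964.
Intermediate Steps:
c(K) = 34 (c(K) = -2*(-17) = 34)
P = 97085/318741 (P = 635*(-1/905) + 1772*(1/1761) = -127/181 + 1772/1761 = 97085/318741 ≈ 0.30459)
U = -1537
(P + c(59))*(U + 4451) = (97085/318741 + 34)*(-1537 + 4451) = (10934279/318741)*2914 = 31862489006/318741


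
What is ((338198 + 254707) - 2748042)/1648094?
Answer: -2155137/1648094 ≈ -1.3077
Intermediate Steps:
((338198 + 254707) - 2748042)/1648094 = (592905 - 2748042)*(1/1648094) = -2155137*1/1648094 = -2155137/1648094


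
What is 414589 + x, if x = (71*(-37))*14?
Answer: 377811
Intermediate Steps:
x = -36778 (x = -2627*14 = -36778)
414589 + x = 414589 - 36778 = 377811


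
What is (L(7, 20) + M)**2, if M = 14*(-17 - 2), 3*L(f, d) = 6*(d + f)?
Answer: 44944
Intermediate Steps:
L(f, d) = 2*d + 2*f (L(f, d) = (6*(d + f))/3 = (6*d + 6*f)/3 = 2*d + 2*f)
M = -266 (M = 14*(-19) = -266)
(L(7, 20) + M)**2 = ((2*20 + 2*7) - 266)**2 = ((40 + 14) - 266)**2 = (54 - 266)**2 = (-212)**2 = 44944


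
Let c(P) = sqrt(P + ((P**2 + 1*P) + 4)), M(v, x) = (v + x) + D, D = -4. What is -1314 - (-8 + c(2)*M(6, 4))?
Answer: -1306 - 12*sqrt(3) ≈ -1326.8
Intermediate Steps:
M(v, x) = -4 + v + x (M(v, x) = (v + x) - 4 = -4 + v + x)
c(P) = sqrt(4 + P**2 + 2*P) (c(P) = sqrt(P + ((P**2 + P) + 4)) = sqrt(P + ((P + P**2) + 4)) = sqrt(P + (4 + P + P**2)) = sqrt(4 + P**2 + 2*P))
-1314 - (-8 + c(2)*M(6, 4)) = -1314 - (-8 + sqrt(4 + 2**2 + 2*2)*(-4 + 6 + 4)) = -1314 - (-8 + sqrt(4 + 4 + 4)*6) = -1314 - (-8 + sqrt(12)*6) = -1314 - (-8 + (2*sqrt(3))*6) = -1314 - (-8 + 12*sqrt(3)) = -1314 + (8 - 12*sqrt(3)) = -1306 - 12*sqrt(3)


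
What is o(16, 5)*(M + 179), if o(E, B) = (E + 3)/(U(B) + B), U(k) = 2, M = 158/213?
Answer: 727415/1491 ≈ 487.87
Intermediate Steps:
M = 158/213 (M = 158*(1/213) = 158/213 ≈ 0.74178)
o(E, B) = (3 + E)/(2 + B) (o(E, B) = (E + 3)/(2 + B) = (3 + E)/(2 + B))
o(16, 5)*(M + 179) = ((3 + 16)/(2 + 5))*(158/213 + 179) = (19/7)*(38285/213) = 727415/1491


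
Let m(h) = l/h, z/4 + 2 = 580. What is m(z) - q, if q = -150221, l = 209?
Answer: 347311161/2312 ≈ 1.5022e+5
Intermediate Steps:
z = 2312 (z = -8 + 4*580 = -8 + 2320 = 2312)
m(h) = 209/h
m(z) - q = 209/2312 - 1*(-150221) = 209*(1/2312) + 150221 = 209/2312 + 150221 = 347311161/2312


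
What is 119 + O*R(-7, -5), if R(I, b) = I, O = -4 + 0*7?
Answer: 147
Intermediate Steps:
O = -4 (O = -4 + 0 = -4)
119 + O*R(-7, -5) = 119 - 4*(-7) = 119 + 28 = 147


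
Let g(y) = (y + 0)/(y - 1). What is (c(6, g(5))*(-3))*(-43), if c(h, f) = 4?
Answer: 516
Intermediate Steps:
g(y) = y/(-1 + y)
(c(6, g(5))*(-3))*(-43) = (4*(-3))*(-43) = -12*(-43) = 516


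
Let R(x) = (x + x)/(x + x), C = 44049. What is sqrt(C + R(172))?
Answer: 5*sqrt(1762) ≈ 209.88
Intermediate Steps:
R(x) = 1 (R(x) = (2*x)/((2*x)) = (2*x)*(1/(2*x)) = 1)
sqrt(C + R(172)) = sqrt(44049 + 1) = sqrt(44050) = 5*sqrt(1762)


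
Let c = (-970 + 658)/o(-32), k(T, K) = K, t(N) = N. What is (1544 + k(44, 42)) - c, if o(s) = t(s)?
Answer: 6305/4 ≈ 1576.3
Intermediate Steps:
o(s) = s
c = 39/4 (c = (-970 + 658)/(-32) = -312*(-1/32) = 39/4 ≈ 9.7500)
(1544 + k(44, 42)) - c = (1544 + 42) - 1*39/4 = 1586 - 39/4 = 6305/4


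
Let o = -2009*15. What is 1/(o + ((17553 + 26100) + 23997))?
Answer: 1/37515 ≈ 2.6656e-5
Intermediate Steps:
o = -30135
1/(o + ((17553 + 26100) + 23997)) = 1/(-30135 + ((17553 + 26100) + 23997)) = 1/(-30135 + (43653 + 23997)) = 1/(-30135 + 67650) = 1/37515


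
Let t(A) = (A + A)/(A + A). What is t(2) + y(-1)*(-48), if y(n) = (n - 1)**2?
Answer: -191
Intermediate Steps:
y(n) = (-1 + n)**2
t(A) = 1 (t(A) = (2*A)/((2*A)) = (2*A)*(1/(2*A)) = 1)
t(2) + y(-1)*(-48) = 1 + (-1 - 1)**2*(-48) = 1 + (-2)**2*(-48) = 1 + 4*(-48) = 1 - 192 = -191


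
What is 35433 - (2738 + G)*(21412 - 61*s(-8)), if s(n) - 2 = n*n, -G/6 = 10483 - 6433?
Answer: 374912365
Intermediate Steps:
G = -24300 (G = -6*(10483 - 6433) = -6*4050 = -24300)
s(n) = 2 + n**2 (s(n) = 2 + n*n = 2 + n**2)
35433 - (2738 + G)*(21412 - 61*s(-8)) = 35433 - (2738 - 24300)*(21412 - 61*(2 + (-8)**2)) = 35433 - (-21562)*(21412 - 61*(2 + 64)) = 35433 - (-21562)*(21412 - 61*66) = 35433 - (-21562)*(21412 - 4026) = 35433 - (-21562)*17386 = 35433 - 1*(-374876932) = 35433 + 374876932 = 374912365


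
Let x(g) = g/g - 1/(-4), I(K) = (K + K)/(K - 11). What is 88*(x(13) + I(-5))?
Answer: 165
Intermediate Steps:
I(K) = 2*K/(-11 + K) (I(K) = (2*K)/(-11 + K) = 2*K/(-11 + K))
x(g) = 5/4 (x(g) = 1 - 1*(-1/4) = 1 + 1/4 = 5/4)
88*(x(13) + I(-5)) = 88*(5/4 + 2*(-5)/(-11 - 5)) = 88*(5/4 + 2*(-5)/(-16)) = 88*(5/4 + 2*(-5)*(-1/16)) = 88*(5/4 + 5/8) = 88*(15/8) = 165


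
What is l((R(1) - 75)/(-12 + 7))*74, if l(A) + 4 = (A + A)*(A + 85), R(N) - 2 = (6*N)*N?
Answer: 4871272/25 ≈ 1.9485e+5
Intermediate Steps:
R(N) = 2 + 6*N² (R(N) = 2 + (6*N)*N = 2 + 6*N²)
l(A) = -4 + 2*A*(85 + A) (l(A) = -4 + (A + A)*(A + 85) = -4 + (2*A)*(85 + A) = -4 + 2*A*(85 + A))
l((R(1) - 75)/(-12 + 7))*74 = (-4 + 2*(((2 + 6*1²) - 75)/(-12 + 7))² + 170*(((2 + 6*1²) - 75)/(-12 + 7)))*74 = (-4 + 2*(((2 + 6*1) - 75)/(-5))² + 170*(((2 + 6*1) - 75)/(-5)))*74 = (-4 + 2*(((2 + 6) - 75)*(-⅕))² + 170*(((2 + 6) - 75)*(-⅕)))*74 = (-4 + 2*((8 - 75)*(-⅕))² + 170*((8 - 75)*(-⅕)))*74 = (-4 + 2*(-67*(-⅕))² + 170*(-67*(-⅕)))*74 = (-4 + 2*(67/5)² + 170*(67/5))*74 = (-4 + 2*(4489/25) + 2278)*74 = (-4 + 8978/25 + 2278)*74 = (65828/25)*74 = 4871272/25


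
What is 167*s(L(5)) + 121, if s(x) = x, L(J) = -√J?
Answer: 121 - 167*√5 ≈ -252.42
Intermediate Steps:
167*s(L(5)) + 121 = 167*(-√5) + 121 = -167*√5 + 121 = 121 - 167*√5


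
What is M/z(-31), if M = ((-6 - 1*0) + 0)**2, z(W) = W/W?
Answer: 36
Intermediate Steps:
z(W) = 1
M = 36 (M = ((-6 + 0) + 0)**2 = (-6 + 0)**2 = (-6)**2 = 36)
M/z(-31) = 36/1 = 1*36 = 36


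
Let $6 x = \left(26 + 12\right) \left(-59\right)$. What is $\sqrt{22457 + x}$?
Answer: $\frac{25 \sqrt{318}}{3} \approx 148.6$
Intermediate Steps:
$x = - \frac{1121}{3}$ ($x = \frac{\left(26 + 12\right) \left(-59\right)}{6} = \frac{38 \left(-59\right)}{6} = \frac{1}{6} \left(-2242\right) = - \frac{1121}{3} \approx -373.67$)
$\sqrt{22457 + x} = \sqrt{22457 - \frac{1121}{3}} = \sqrt{\frac{66250}{3}} = \frac{25 \sqrt{318}}{3}$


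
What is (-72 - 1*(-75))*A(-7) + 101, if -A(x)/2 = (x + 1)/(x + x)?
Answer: 689/7 ≈ 98.429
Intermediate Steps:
A(x) = -(1 + x)/x (A(x) = -2*(x + 1)/(x + x) = -2*(1 + x)/(2*x) = -2*(1 + x)*1/(2*x) = -(1 + x)/x)
(-72 - 1*(-75))*A(-7) + 101 = (-72 - 1*(-75))*((-1 - 1*(-7))/(-7)) + 101 = (-72 + 75)*(-(-1 + 7)/7) + 101 = 3*(-1/7*6) + 101 = 3*(-6/7) + 101 = -18/7 + 101 = 689/7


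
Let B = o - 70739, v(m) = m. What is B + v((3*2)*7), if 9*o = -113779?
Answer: -750052/9 ≈ -83339.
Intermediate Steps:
o = -113779/9 (o = (1/9)*(-113779) = -113779/9 ≈ -12642.)
B = -750430/9 (B = -113779/9 - 70739 = -750430/9 ≈ -83381.)
B + v((3*2)*7) = -750430/9 + (3*2)*7 = -750430/9 + 6*7 = -750430/9 + 42 = -750052/9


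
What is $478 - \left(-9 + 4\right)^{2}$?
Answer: $453$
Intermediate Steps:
$478 - \left(-9 + 4\right)^{2} = 478 - \left(-5\right)^{2} = 478 - 25 = 453$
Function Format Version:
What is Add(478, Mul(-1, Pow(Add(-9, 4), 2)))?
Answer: 453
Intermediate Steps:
Add(478, Mul(-1, Pow(Add(-9, 4), 2))) = Add(478, Mul(-1, Pow(-5, 2))) = Add(478, Mul(-1, 25)) = Add(478, -25) = 453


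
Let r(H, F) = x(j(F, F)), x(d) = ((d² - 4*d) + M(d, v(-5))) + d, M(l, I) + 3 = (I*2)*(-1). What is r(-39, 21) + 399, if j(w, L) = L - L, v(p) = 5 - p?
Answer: 376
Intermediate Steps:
M(l, I) = -3 - 2*I (M(l, I) = -3 + (I*2)*(-1) = -3 + (2*I)*(-1) = -3 - 2*I)
j(w, L) = 0
x(d) = -23 + d² - 3*d (x(d) = ((d² - 4*d) + (-3 - 2*(5 - 1*(-5)))) + d = ((d² - 4*d) + (-3 - 2*(5 + 5))) + d = ((d² - 4*d) + (-3 - 2*10)) + d = ((d² - 4*d) + (-3 - 20)) + d = ((d² - 4*d) - 23) + d = (-23 + d² - 4*d) + d = -23 + d² - 3*d)
r(H, F) = -23 (r(H, F) = -23 + 0² - 3*0 = -23 + 0 + 0 = -23)
r(-39, 21) + 399 = -23 + 399 = 376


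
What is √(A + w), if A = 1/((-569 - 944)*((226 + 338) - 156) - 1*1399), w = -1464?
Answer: I*√560409541452679/618703 ≈ 38.262*I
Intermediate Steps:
A = -1/618703 (A = 1/(-1513*(564 - 156) - 1399) = 1/(-1513*408 - 1399) = 1/(-617304 - 1399) = 1/(-618703) = -1/618703 ≈ -1.6163e-6)
√(A + w) = √(-1/618703 - 1464) = √(-905781193/618703) = I*√560409541452679/618703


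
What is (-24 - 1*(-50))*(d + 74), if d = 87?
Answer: 4186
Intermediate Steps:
(-24 - 1*(-50))*(d + 74) = (-24 - 1*(-50))*(87 + 74) = (-24 + 50)*161 = 26*161 = 4186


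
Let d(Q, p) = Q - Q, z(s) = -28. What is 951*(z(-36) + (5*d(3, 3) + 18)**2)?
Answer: 281496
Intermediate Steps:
d(Q, p) = 0
951*(z(-36) + (5*d(3, 3) + 18)**2) = 951*(-28 + (5*0 + 18)**2) = 951*(-28 + (0 + 18)**2) = 951*(-28 + 18**2) = 951*(-28 + 324) = 951*296 = 281496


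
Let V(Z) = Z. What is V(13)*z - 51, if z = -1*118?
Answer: -1585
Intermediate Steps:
z = -118
V(13)*z - 51 = 13*(-118) - 51 = -1534 - 51 = -1585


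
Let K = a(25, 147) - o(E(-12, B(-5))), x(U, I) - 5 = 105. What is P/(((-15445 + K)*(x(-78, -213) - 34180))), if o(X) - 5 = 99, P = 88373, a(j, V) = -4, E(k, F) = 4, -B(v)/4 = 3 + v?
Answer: 88373/529890710 ≈ 0.00016678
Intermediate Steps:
B(v) = -12 - 4*v (B(v) = -4*(3 + v) = -12 - 4*v)
x(U, I) = 110 (x(U, I) = 5 + 105 = 110)
o(X) = 104 (o(X) = 5 + 99 = 104)
K = -108 (K = -4 - 1*104 = -4 - 104 = -108)
P/(((-15445 + K)*(x(-78, -213) - 34180))) = 88373/(((-15445 - 108)*(110 - 34180))) = 88373/((-15553*(-34070))) = 88373/529890710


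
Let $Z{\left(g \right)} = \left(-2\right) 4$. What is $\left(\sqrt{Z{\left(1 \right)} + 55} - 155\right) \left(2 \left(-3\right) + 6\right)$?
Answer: $0$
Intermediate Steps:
$Z{\left(g \right)} = -8$
$\left(\sqrt{Z{\left(1 \right)} + 55} - 155\right) \left(2 \left(-3\right) + 6\right) = \left(\sqrt{-8 + 55} - 155\right) \left(2 \left(-3\right) + 6\right) = \left(\sqrt{47} - 155\right) \left(-6 + 6\right) = \left(-155 + \sqrt{47}\right) 0 = 0$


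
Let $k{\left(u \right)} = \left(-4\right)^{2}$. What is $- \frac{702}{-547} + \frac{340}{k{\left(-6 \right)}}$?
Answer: $\frac{49303}{2188} \approx 22.533$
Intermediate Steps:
$k{\left(u \right)} = 16$
$- \frac{702}{-547} + \frac{340}{k{\left(-6 \right)}} = - \frac{702}{-547} + \frac{340}{16} = \left(-702\right) \left(- \frac{1}{547}\right) + 340 \cdot \frac{1}{16} = \frac{702}{547} + \frac{85}{4} = \frac{49303}{2188}$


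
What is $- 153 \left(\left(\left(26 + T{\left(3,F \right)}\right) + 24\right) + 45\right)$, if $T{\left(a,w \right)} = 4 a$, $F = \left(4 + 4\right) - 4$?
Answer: $-16371$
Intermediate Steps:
$F = 4$ ($F = 8 - 4 = 4$)
$- 153 \left(\left(\left(26 + T{\left(3,F \right)}\right) + 24\right) + 45\right) = - 153 \left(\left(\left(26 + 4 \cdot 3\right) + 24\right) + 45\right) = - 153 \left(\left(\left(26 + 12\right) + 24\right) + 45\right) = - 153 \left(\left(38 + 24\right) + 45\right) = - 153 \left(62 + 45\right) = \left(-153\right) 107 = -16371$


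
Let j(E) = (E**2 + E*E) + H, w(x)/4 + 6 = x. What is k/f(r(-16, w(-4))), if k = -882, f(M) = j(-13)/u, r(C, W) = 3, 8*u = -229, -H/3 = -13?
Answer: 100989/1508 ≈ 66.969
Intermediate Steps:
H = 39 (H = -3*(-13) = 39)
u = -229/8 (u = (1/8)*(-229) = -229/8 ≈ -28.625)
w(x) = -24 + 4*x
j(E) = 39 + 2*E**2 (j(E) = (E**2 + E*E) + 39 = (E**2 + E**2) + 39 = 2*E**2 + 39 = 39 + 2*E**2)
f(M) = -3016/229 (f(M) = (39 + 2*(-13)**2)/(-229/8) = (39 + 2*169)*(-8/229) = (39 + 338)*(-8/229) = 377*(-8/229) = -3016/229)
k/f(r(-16, w(-4))) = -882/(-3016/229) = -882*(-229/3016) = 100989/1508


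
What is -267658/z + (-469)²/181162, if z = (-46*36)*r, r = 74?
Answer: 509759185/150002136 ≈ 3.3983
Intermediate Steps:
z = -122544 (z = -46*36*74 = -1656*74 = -122544)
-267658/z + (-469)²/181162 = -267658/(-122544) + (-469)²/181162 = -267658*(-1/122544) + 219961*(1/181162) = 3617/1656 + 219961/181162 = 509759185/150002136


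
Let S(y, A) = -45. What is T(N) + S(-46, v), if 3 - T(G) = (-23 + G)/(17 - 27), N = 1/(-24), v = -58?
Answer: -10633/240 ≈ -44.304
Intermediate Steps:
N = -1/24 ≈ -0.041667
T(G) = 7/10 + G/10 (T(G) = 3 - (-23 + G)/(17 - 27) = 3 - (-23 + G)/(-10) = 3 - (-23 + G)*(-1)/10 = 3 - (23/10 - G/10) = 3 + (-23/10 + G/10) = 7/10 + G/10)
T(N) + S(-46, v) = (7/10 + (1/10)*(-1/24)) - 45 = (7/10 - 1/240) - 45 = 167/240 - 45 = -10633/240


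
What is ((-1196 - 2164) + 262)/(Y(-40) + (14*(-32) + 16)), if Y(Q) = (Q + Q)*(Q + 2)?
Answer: -1549/1304 ≈ -1.1879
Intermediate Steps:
Y(Q) = 2*Q*(2 + Q) (Y(Q) = (2*Q)*(2 + Q) = 2*Q*(2 + Q))
((-1196 - 2164) + 262)/(Y(-40) + (14*(-32) + 16)) = ((-1196 - 2164) + 262)/(2*(-40)*(2 - 40) + (14*(-32) + 16)) = (-3360 + 262)/(2*(-40)*(-38) + (-448 + 16)) = -3098/(3040 - 432) = -3098/2608 = -3098*1/2608 = -1549/1304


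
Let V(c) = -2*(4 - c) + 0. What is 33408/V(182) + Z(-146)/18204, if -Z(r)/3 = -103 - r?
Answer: 50676109/540052 ≈ 93.836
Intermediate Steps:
V(c) = -8 + 2*c (V(c) = (-8 + 2*c) + 0 = -8 + 2*c)
Z(r) = 309 + 3*r (Z(r) = -3*(-103 - r) = 309 + 3*r)
33408/V(182) + Z(-146)/18204 = 33408/(-8 + 2*182) + (309 + 3*(-146))/18204 = 33408/(-8 + 364) + (309 - 438)*(1/18204) = 33408/356 - 129*1/18204 = 33408*(1/356) - 43/6068 = 8352/89 - 43/6068 = 50676109/540052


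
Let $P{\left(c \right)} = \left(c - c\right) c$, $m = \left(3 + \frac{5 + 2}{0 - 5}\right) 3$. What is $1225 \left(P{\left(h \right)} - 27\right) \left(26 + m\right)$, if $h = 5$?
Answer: $-1018710$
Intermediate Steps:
$m = \frac{24}{5}$ ($m = \left(3 + \frac{7}{-5}\right) 3 = \left(3 + 7 \left(- \frac{1}{5}\right)\right) 3 = \left(3 - \frac{7}{5}\right) 3 = \frac{8}{5} \cdot 3 = \frac{24}{5} \approx 4.8$)
$P{\left(c \right)} = 0$ ($P{\left(c \right)} = 0 c = 0$)
$1225 \left(P{\left(h \right)} - 27\right) \left(26 + m\right) = 1225 \left(0 - 27\right) \left(26 + \frac{24}{5}\right) = 1225 \left(\left(-27\right) \frac{154}{5}\right) = 1225 \left(- \frac{4158}{5}\right) = -1018710$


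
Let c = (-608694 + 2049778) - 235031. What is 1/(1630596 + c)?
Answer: 1/2836649 ≈ 3.5253e-7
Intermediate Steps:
c = 1206053 (c = 1441084 - 235031 = 1206053)
1/(1630596 + c) = 1/(1630596 + 1206053) = 1/2836649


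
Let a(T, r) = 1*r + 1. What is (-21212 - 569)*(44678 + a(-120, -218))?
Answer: -968405041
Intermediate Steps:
a(T, r) = 1 + r (a(T, r) = r + 1 = 1 + r)
(-21212 - 569)*(44678 + a(-120, -218)) = (-21212 - 569)*(44678 + (1 - 218)) = -21781*(44678 - 217) = -21781*44461 = -968405041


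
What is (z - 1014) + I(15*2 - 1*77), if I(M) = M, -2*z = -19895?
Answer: 17773/2 ≈ 8886.5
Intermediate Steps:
z = 19895/2 (z = -1/2*(-19895) = 19895/2 ≈ 9947.5)
(z - 1014) + I(15*2 - 1*77) = (19895/2 - 1014) + (15*2 - 1*77) = 17867/2 + (30 - 77) = 17867/2 - 47 = 17773/2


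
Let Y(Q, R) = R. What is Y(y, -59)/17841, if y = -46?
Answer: -59/17841 ≈ -0.0033070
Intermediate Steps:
Y(y, -59)/17841 = -59/17841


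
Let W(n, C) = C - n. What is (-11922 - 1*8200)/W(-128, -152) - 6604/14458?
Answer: 72691345/86748 ≈ 837.96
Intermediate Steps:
(-11922 - 1*8200)/W(-128, -152) - 6604/14458 = (-11922 - 1*8200)/(-152 - 1*(-128)) - 6604/14458 = (-11922 - 8200)/(-152 + 128) - 6604*1/14458 = -20122/(-24) - 3302/7229 = -20122*(-1/24) - 3302/7229 = 10061/12 - 3302/7229 = 72691345/86748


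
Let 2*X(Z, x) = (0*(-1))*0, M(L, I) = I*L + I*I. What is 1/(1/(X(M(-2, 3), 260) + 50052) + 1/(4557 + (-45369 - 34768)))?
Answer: 472866270/3191 ≈ 1.4819e+5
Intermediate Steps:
M(L, I) = I**2 + I*L (M(L, I) = I*L + I**2 = I**2 + I*L)
X(Z, x) = 0 (X(Z, x) = ((0*(-1))*0)/2 = (0*0)/2 = (1/2)*0 = 0)
1/(1/(X(M(-2, 3), 260) + 50052) + 1/(4557 + (-45369 - 34768))) = 1/(1/(0 + 50052) + 1/(4557 + (-45369 - 34768))) = 1/(1/50052 + 1/(4557 - 80137)) = 1/(1/50052 + 1/(-75580)) = 1/(1/50052 - 1/75580) = 1/(3191/472866270) = 472866270/3191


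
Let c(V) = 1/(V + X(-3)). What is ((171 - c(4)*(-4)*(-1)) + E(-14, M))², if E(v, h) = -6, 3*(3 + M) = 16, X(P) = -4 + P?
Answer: 249001/9 ≈ 27667.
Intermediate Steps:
M = 7/3 (M = -3 + (⅓)*16 = -3 + 16/3 = 7/3 ≈ 2.3333)
c(V) = 1/(-7 + V) (c(V) = 1/(V + (-4 - 3)) = 1/(V - 7) = 1/(-7 + V))
((171 - c(4)*(-4)*(-1)) + E(-14, M))² = ((171 - -4/(-7 + 4)*(-1)) - 6)² = ((171 - -4/(-3)*(-1)) - 6)² = ((171 - (-⅓*(-4))*(-1)) - 6)² = ((171 - 4*(-1)/3) - 6)² = ((171 - 1*(-4/3)) - 6)² = ((171 + 4/3) - 6)² = (517/3 - 6)² = (499/3)² = 249001/9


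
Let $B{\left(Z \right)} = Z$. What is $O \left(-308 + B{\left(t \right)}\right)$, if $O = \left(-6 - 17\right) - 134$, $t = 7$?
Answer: $47257$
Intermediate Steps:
$O = -157$ ($O = -23 - 134 = -157$)
$O \left(-308 + B{\left(t \right)}\right) = - 157 \left(-308 + 7\right) = \left(-157\right) \left(-301\right) = 47257$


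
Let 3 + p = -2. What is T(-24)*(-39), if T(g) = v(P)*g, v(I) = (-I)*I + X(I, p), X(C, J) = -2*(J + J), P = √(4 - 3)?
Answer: 17784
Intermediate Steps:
p = -5 (p = -3 - 2 = -5)
P = 1 (P = √1 = 1)
X(C, J) = -4*J
v(I) = 20 - I² (v(I) = (-I)*I - 4*(-5) = -I² + 20 = 20 - I²)
T(g) = 19*g (T(g) = (20 - 1*1²)*g = (20 - 1*1)*g = (20 - 1)*g = 19*g)
T(-24)*(-39) = (19*(-24))*(-39) = -456*(-39) = 17784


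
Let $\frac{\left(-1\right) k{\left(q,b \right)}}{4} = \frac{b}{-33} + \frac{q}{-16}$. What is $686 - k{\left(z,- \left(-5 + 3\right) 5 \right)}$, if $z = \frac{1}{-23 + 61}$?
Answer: $\frac{3434863}{5016} \approx 684.78$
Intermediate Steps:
$z = \frac{1}{38} \approx 0.026316$
$k{\left(q,b \right)} = \frac{q}{4} + \frac{4 b}{33}$ ($k{\left(q,b \right)} = - 4 \left(\frac{b}{-33} + \frac{q}{-16}\right) = - 4 \left(b \left(- \frac{1}{33}\right) + q \left(- \frac{1}{16}\right)\right) = - 4 \left(- \frac{b}{33} - \frac{q}{16}\right) = - 4 \left(- \frac{q}{16} - \frac{b}{33}\right) = \frac{q}{4} + \frac{4 b}{33}$)
$686 - k{\left(z,- \left(-5 + 3\right) 5 \right)} = 686 - \left(\frac{1}{4} \cdot \frac{1}{38} + \frac{4 \left(- \left(-5 + 3\right) 5\right)}{33}\right) = 686 - \left(\frac{1}{152} + \frac{4 \left(- \left(-2\right) 5\right)}{33}\right) = 686 - \left(\frac{1}{152} + \frac{4 \left(\left(-1\right) \left(-10\right)\right)}{33}\right) = 686 - \left(\frac{1}{152} + \frac{4}{33} \cdot 10\right) = 686 - \left(\frac{1}{152} + \frac{40}{33}\right) = 686 - \frac{6113}{5016} = \frac{3434863}{5016}$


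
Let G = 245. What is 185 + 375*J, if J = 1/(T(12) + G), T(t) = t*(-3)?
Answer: 39040/209 ≈ 186.79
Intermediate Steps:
T(t) = -3*t
J = 1/209 (J = 1/(-3*12 + 245) = 1/(-36 + 245) = 1/209 ≈ 0.0047847)
185 + 375*J = 185 + 375*(1/209) = 185 + 375/209 = 39040/209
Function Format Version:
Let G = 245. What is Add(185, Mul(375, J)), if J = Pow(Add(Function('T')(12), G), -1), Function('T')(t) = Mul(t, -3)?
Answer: Rational(39040, 209) ≈ 186.79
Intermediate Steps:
Function('T')(t) = Mul(-3, t)
J = Rational(1, 209) (J = Pow(Add(Mul(-3, 12), 245), -1) = Pow(Add(-36, 245), -1) = Pow(209, -1) = Rational(1, 209) ≈ 0.0047847)
Add(185, Mul(375, J)) = Add(185, Mul(375, Rational(1, 209))) = Add(185, Rational(375, 209)) = Rational(39040, 209)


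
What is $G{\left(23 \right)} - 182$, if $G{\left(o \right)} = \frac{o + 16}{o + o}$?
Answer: $- \frac{8333}{46} \approx -181.15$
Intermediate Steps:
$G{\left(o \right)} = \frac{16 + o}{2 o}$
$G{\left(23 \right)} - 182 = \frac{16 + 23}{2 \cdot 23} - 182 = \frac{1}{2} \cdot \frac{1}{23} \cdot 39 - 182 = \frac{39}{46} - 182 = - \frac{8333}{46}$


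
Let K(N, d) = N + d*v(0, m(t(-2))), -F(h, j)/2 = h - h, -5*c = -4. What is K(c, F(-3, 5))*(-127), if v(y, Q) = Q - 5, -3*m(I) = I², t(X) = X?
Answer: -508/5 ≈ -101.60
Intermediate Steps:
c = ⅘ (c = -⅕*(-4) = ⅘ ≈ 0.80000)
F(h, j) = 0 (F(h, j) = -2*(h - h) = -2*0 = 0)
m(I) = -I²/3
v(y, Q) = -5 + Q
K(N, d) = N - 19*d/3 (K(N, d) = N + d*(-5 - ⅓*(-2)²) = N + d*(-5 - ⅓*4) = N + d*(-5 - 4/3) = N + d*(-19/3) = N - 19*d/3)
K(c, F(-3, 5))*(-127) = (⅘ - 19/3*0)*(-127) = (⅘ + 0)*(-127) = (⅘)*(-127) = -508/5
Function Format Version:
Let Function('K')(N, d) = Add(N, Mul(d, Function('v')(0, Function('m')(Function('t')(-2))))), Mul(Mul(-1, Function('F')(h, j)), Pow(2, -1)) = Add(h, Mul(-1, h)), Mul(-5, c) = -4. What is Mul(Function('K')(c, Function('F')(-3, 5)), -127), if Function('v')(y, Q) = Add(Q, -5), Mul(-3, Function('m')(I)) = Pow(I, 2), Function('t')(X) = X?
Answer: Rational(-508, 5) ≈ -101.60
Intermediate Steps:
c = Rational(4, 5) (c = Mul(Rational(-1, 5), -4) = Rational(4, 5) ≈ 0.80000)
Function('F')(h, j) = 0 (Function('F')(h, j) = Mul(-2, Add(h, Mul(-1, h))) = Mul(-2, 0) = 0)
Function('m')(I) = Mul(Rational(-1, 3), Pow(I, 2))
Function('v')(y, Q) = Add(-5, Q)
Function('K')(N, d) = Add(N, Mul(Rational(-19, 3), d)) (Function('K')(N, d) = Add(N, Mul(d, Add(-5, Mul(Rational(-1, 3), Pow(-2, 2))))) = Add(N, Mul(d, Add(-5, Mul(Rational(-1, 3), 4)))) = Add(N, Mul(d, Add(-5, Rational(-4, 3)))) = Add(N, Mul(d, Rational(-19, 3))) = Add(N, Mul(Rational(-19, 3), d)))
Mul(Function('K')(c, Function('F')(-3, 5)), -127) = Mul(Add(Rational(4, 5), Mul(Rational(-19, 3), 0)), -127) = Mul(Add(Rational(4, 5), 0), -127) = Mul(Rational(4, 5), -127) = Rational(-508, 5)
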